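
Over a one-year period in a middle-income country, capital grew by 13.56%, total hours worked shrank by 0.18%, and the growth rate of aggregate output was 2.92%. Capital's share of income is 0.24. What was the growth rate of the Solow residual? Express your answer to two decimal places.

-0.20%

Labor's share = 1 − 0.24 = 0.76.
Capital: 0.24 × 13.56 = 3.2544 pp.
Total hours worked: 0.76 × (-0.18) = -0.1368 pp.
TFP growth = 2.92 − 3.1176 = -0.1976%.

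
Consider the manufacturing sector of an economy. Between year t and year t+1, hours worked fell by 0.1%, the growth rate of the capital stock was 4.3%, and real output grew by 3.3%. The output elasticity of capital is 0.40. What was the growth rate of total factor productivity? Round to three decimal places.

Labor's share = 1 − 0.4 = 0.6.
The capital stock: 0.4 × 4.3 = 1.72 pp.
Hours worked: 0.6 × (-0.1) = -0.06 pp.
TFP growth = 3.3 − 1.66 = 1.64%.

1.640%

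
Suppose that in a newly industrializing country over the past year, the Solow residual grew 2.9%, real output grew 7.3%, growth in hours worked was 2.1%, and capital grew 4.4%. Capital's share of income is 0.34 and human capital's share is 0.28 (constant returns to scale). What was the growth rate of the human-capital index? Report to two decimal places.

The human-capital index growth was 7.52%.

Labor's share = 1 − 0.34 − 0.28 = 0.38.
gY = gA + 0.34×4.4 + 0.38×2.1 + 0.28×g.
0.28×g = 7.3 − 2.9 − 2.294 = 2.106.
g = 2.106 / 0.28 = 7.5214%.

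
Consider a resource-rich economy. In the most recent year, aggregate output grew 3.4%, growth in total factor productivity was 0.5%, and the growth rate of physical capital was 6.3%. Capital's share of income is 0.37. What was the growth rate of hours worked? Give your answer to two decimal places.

Labor's share = 1 − 0.37 = 0.63.
gY = gA + 0.37×6.3 + 0.63×g.
0.63×g = 3.4 − 0.5 − 2.331 = 0.569.
g = 0.569 / 0.63 = 0.9032%.

Hours worked grew 0.90%.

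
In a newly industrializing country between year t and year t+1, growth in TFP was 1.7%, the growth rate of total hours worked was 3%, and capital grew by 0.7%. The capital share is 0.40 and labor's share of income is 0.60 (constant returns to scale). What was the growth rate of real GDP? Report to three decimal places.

Real GDP growth was 3.780%.

Labor's share = 1 − 0.4 = 0.6.
Capital: 0.4 × 0.7 = 0.28 pp.
Total hours worked: 0.6 × 3 = 1.8 pp.
Output growth = 1.7 + 2.08 = 3.78%.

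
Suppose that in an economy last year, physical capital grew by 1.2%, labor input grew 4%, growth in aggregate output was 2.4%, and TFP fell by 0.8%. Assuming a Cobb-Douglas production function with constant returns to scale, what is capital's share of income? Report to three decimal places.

gY = gA + α·gK + (1−α)·gL, so gY − gA − gL = α(gK − gL).
2.4 + 0.8 − 4 = α × (1.2 − 4).
-0.8 = -2.8 α, so α = 0.28571.

Capital's share of income is 0.286.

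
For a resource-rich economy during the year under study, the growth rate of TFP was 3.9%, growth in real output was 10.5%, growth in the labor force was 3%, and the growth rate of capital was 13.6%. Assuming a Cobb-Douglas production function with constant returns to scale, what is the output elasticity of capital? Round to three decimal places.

α = 0.340

gY = gA + α·gK + (1−α)·gL, so gY − gA − gL = α(gK − gL).
10.5 − 3.9 − 3 = α × (13.6 − 3).
3.6 = 10.6 α, so α = 0.33962.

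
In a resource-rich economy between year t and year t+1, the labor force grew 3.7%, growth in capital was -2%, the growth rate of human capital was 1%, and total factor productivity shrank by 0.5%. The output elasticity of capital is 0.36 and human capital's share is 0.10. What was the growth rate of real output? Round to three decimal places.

0.878%

Labor's share = 1 − 0.36 − 0.1 = 0.54.
Capital: 0.36 × (-2) = -0.72 pp.
Human capital: 0.1 × 1 = 0.1 pp.
The labor force: 0.54 × 3.7 = 1.998 pp.
Output growth = -0.5 + 1.378 = 0.878%.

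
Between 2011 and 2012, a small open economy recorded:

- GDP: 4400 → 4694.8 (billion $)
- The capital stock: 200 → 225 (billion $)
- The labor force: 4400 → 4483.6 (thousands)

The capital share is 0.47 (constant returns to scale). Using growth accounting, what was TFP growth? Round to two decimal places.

-0.18%

GDP growth = (4694.8 − 4400) / 4400 = 6.7%.
The capital stock growth = (225 − 200) / 200 = 12.5%.
The labor force growth = (4483.6 − 4400) / 4400 = 1.9%.
Labor's share = 1 − 0.47 = 0.53.
The capital stock: 0.47 × 12.5 = 5.875 pp.
The labor force: 0.53 × 1.9 = 1.007 pp.
TFP growth = 6.7 − 6.882 = -0.182%.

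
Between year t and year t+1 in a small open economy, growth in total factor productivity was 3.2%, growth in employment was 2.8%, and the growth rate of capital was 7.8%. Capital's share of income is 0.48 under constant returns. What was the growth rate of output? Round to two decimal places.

Labor's share = 1 − 0.48 = 0.52.
Capital: 0.48 × 7.8 = 3.744 pp.
Employment: 0.52 × 2.8 = 1.456 pp.
Output growth = 3.2 + 5.2 = 8.4%.

Output grew 8.40%.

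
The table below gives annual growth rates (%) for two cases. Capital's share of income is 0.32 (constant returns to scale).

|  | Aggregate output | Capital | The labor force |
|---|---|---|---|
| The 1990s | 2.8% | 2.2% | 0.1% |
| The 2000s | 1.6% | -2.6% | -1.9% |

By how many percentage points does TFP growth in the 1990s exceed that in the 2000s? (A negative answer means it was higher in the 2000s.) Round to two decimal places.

-1.70 percentage points

Labor's share = 1 − 0.32 = 0.68.
The 1990s: TFP = 2.8 − 0.704 − 0.068 = 2.028%.
The 2000s: TFP = 1.6 + 0.832 + 1.292 = 3.724%.
Difference = 2.028 − (3.724) = -1.696 pp.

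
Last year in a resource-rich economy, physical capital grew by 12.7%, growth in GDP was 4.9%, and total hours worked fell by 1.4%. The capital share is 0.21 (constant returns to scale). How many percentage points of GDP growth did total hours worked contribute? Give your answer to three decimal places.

Labor's share = 1 − 0.21 = 0.79.
Contribution = share × growth = 0.79 × (-1.4) = -1.106 pp.

-1.106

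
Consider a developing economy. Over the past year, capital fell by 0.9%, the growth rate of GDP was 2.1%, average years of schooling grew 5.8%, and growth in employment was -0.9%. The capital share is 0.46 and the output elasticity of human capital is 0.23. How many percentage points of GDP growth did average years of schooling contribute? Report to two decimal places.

1.33

Contribution = share × growth = 0.23 × 5.8 = 1.334 pp.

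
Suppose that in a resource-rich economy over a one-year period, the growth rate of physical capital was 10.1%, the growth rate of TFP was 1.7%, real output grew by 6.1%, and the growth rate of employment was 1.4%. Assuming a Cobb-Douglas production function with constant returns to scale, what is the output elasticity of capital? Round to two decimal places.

The output elasticity of capital is 0.34.

gY = gA + α·gK + (1−α)·gL, so gY − gA − gL = α(gK − gL).
6.1 − 1.7 − 1.4 = α × (10.1 − 1.4).
3 = 8.7 α, so α = 0.3448.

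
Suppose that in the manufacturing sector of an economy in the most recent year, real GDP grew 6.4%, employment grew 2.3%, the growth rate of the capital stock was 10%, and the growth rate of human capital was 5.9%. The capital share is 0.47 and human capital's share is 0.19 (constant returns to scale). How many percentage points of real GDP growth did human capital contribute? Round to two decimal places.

1.12 pp

Contribution = share × growth = 0.19 × 5.9 = 1.121 pp.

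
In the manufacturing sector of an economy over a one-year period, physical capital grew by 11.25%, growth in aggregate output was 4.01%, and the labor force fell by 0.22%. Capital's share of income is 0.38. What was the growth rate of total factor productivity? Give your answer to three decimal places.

Labor's share = 1 − 0.38 = 0.62.
Physical capital: 0.38 × 11.25 = 4.275 pp.
The labor force: 0.62 × (-0.22) = -0.1364 pp.
TFP growth = 4.01 − 4.1386 = -0.1286%.

-0.129%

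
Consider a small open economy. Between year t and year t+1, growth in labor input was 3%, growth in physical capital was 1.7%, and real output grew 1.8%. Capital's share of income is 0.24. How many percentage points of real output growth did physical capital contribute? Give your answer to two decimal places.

Contribution = share × growth = 0.24 × 1.7 = 0.408 pp.

0.41 percentage points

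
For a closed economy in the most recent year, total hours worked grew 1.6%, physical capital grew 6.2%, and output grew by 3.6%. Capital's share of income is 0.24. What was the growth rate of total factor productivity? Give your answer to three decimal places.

Labor's share = 1 − 0.24 = 0.76.
Physical capital: 0.24 × 6.2 = 1.488 pp.
Total hours worked: 0.76 × 1.6 = 1.216 pp.
TFP growth = 3.6 − 2.704 = 0.896%.

0.896%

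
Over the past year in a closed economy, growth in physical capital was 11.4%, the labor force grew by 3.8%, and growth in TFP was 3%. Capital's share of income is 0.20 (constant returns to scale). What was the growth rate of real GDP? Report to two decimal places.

Real GDP growth was 8.32%.

Labor's share = 1 − 0.2 = 0.8.
Physical capital: 0.2 × 11.4 = 2.28 pp.
The labor force: 0.8 × 3.8 = 3.04 pp.
Output growth = 3 + 5.32 = 8.32%.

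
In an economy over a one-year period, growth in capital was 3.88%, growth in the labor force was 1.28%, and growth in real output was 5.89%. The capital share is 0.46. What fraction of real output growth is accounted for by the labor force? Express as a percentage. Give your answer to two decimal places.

Labor's share = 1 − 0.46 = 0.54.
The labor force contributed 0.54 × 1.28 = 0.6912 pp.
Share of growth = 0.6912 / 5.89 × 100 = 11.7351%.

11.74%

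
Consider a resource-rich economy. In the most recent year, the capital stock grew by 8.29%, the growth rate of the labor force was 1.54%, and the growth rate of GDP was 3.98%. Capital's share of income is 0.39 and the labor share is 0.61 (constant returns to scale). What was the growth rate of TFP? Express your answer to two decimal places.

-0.19%

Labor's share = 1 − 0.39 = 0.61.
The capital stock: 0.39 × 8.29 = 3.2331 pp.
The labor force: 0.61 × 1.54 = 0.9394 pp.
TFP growth = 3.98 − 4.1725 = -0.1925%.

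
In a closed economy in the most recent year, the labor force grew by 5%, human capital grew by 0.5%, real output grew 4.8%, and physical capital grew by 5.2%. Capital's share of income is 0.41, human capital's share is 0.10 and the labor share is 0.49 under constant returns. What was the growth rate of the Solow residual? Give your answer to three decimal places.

Labor's share = 1 − 0.41 − 0.1 = 0.49.
Physical capital: 0.41 × 5.2 = 2.132 pp.
Human capital: 0.1 × 0.5 = 0.05 pp.
The labor force: 0.49 × 5 = 2.45 pp.
TFP growth = 4.8 − 4.632 = 0.168%.

0.168%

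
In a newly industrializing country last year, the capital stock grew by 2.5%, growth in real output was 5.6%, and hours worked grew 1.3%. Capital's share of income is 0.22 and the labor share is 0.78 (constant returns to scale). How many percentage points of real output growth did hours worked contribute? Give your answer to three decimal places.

1.014

Labor's share = 1 − 0.22 = 0.78.
Contribution = share × growth = 0.78 × 1.3 = 1.014 pp.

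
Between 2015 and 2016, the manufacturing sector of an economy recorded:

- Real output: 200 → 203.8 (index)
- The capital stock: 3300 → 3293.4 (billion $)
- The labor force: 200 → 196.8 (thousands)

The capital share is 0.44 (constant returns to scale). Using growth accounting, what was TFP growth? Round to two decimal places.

TFP growth was 2.88%.

Real output growth = (203.8 − 200) / 200 = 1.9%.
The capital stock growth = (3293.4 − 3300) / 3300 = -0.2%.
The labor force growth = (196.8 − 200) / 200 = -1.6%.
Labor's share = 1 − 0.44 = 0.56.
The capital stock: 0.44 × (-0.2) = -0.088 pp.
The labor force: 0.56 × (-1.6) = -0.896 pp.
TFP growth = 1.9 + 0.984 = 2.884%.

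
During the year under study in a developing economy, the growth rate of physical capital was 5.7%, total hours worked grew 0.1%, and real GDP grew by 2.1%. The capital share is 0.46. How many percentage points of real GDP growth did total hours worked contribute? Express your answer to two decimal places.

0.05 percentage points

Labor's share = 1 − 0.46 = 0.54.
Contribution = share × growth = 0.54 × 0.1 = 0.054 pp.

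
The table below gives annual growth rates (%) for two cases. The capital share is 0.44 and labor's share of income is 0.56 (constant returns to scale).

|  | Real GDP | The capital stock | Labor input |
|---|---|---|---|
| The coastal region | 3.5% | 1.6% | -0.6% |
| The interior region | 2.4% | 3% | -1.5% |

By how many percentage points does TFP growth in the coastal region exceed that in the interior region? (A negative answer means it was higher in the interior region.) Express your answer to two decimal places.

Labor's share = 1 − 0.44 = 0.56.
The coastal region: TFP = 3.5 − 0.704 + 0.336 = 3.132%.
The interior region: TFP = 2.4 − 1.32 + 0.84 = 1.92%.
Difference = 3.132 − (1.92) = 1.212 pp.

1.21 percentage points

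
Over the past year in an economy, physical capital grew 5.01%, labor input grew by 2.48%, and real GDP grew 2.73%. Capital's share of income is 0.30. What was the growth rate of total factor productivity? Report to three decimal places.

Labor's share = 1 − 0.3 = 0.7.
Physical capital: 0.3 × 5.01 = 1.503 pp.
Labor input: 0.7 × 2.48 = 1.736 pp.
TFP growth = 2.73 − 3.239 = -0.509%.

-0.509%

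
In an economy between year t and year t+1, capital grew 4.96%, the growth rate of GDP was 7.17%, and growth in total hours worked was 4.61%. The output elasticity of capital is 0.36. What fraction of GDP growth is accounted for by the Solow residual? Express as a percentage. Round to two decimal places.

33.95%

Labor's share = 1 − 0.36 = 0.64.
Capital: 0.36 × 4.96 = 1.7856 pp.
Total hours worked: 0.64 × 4.61 = 2.9504 pp.
TFP growth = 7.17 − 4.736 = 2.434%.
TFP share of growth = 2.434 / 7.17 × 100 = 33.947%.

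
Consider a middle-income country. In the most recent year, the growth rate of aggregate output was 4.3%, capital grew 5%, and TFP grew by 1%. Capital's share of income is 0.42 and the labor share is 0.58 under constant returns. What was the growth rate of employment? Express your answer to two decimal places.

Labor's share = 1 − 0.42 = 0.58.
gY = gA + 0.42×5 + 0.58×g.
0.58×g = 4.3 − 1 − 2.1 = 1.2.
g = 1.2 / 0.58 = 2.069%.

2.07%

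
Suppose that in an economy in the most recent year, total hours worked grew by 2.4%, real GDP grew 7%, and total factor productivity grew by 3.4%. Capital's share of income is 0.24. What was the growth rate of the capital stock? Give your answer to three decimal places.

Labor's share = 1 − 0.24 = 0.76.
gY = gA + 0.76×2.4 + 0.24×g.
0.24×g = 7 − 3.4 − 1.824 = 1.776.
g = 1.776 / 0.24 = 7.4%.

7.400%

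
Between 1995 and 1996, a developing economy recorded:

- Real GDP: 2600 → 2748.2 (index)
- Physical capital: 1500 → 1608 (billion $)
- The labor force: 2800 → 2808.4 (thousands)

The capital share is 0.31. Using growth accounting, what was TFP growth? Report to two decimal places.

Real GDP growth = (2748.2 − 2600) / 2600 = 5.7%.
Physical capital growth = (1608 − 1500) / 1500 = 7.2%.
The labor force growth = (2808.4 − 2800) / 2800 = 0.3%.
Labor's share = 1 − 0.31 = 0.69.
Physical capital: 0.31 × 7.2 = 2.232 pp.
The labor force: 0.69 × 0.3 = 0.207 pp.
TFP growth = 5.7 − 2.439 = 3.261%.

TFP grew 3.26%.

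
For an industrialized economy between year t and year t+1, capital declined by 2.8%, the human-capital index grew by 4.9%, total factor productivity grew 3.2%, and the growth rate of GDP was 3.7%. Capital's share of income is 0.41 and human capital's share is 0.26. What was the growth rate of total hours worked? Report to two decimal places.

Total hours worked growth was 1.13%.

Labor's share = 1 − 0.41 − 0.26 = 0.33.
gY = gA + 0.41×(-2.8) + 0.26×4.9 + 0.33×g.
0.33×g = 3.7 − 3.2 − 0.126 = 0.374.
g = 0.374 / 0.33 = 1.1333%.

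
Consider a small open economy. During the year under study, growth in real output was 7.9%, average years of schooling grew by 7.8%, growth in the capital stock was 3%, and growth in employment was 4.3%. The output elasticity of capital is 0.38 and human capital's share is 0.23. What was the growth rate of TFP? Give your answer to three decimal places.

3.289%

Labor's share = 1 − 0.38 − 0.23 = 0.39.
The capital stock: 0.38 × 3 = 1.14 pp.
Average years of schooling: 0.23 × 7.8 = 1.794 pp.
Employment: 0.39 × 4.3 = 1.677 pp.
TFP growth = 7.9 − 4.611 = 3.289%.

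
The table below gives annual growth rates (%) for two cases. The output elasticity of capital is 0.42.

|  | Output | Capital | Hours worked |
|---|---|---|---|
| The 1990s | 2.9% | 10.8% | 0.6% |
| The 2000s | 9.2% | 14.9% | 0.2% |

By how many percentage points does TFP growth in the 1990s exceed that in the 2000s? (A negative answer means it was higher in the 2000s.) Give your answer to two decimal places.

-4.81 percentage points

Labor's share = 1 − 0.42 = 0.58.
The 1990s: TFP = 2.9 − 4.536 − 0.348 = -1.984%.
The 2000s: TFP = 9.2 − 6.258 − 0.116 = 2.826%.
Difference = -1.984 − (2.826) = -4.81 pp.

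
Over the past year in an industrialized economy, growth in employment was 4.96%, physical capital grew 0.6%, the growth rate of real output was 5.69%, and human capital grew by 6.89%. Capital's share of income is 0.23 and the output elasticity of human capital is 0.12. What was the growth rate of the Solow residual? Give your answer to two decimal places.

1.50%

Labor's share = 1 − 0.23 − 0.12 = 0.65.
Physical capital: 0.23 × 0.6 = 0.138 pp.
Human capital: 0.12 × 6.89 = 0.8268 pp.
Employment: 0.65 × 4.96 = 3.224 pp.
TFP growth = 5.69 − 4.1888 = 1.5012%.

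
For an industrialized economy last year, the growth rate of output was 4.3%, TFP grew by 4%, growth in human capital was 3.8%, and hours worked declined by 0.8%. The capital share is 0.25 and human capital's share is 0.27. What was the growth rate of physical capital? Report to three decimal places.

Labor's share = 1 − 0.25 − 0.27 = 0.48.
gY = gA + 0.27×3.8 + 0.48×(-0.8) + 0.25×g.
0.25×g = 4.3 − 4 − 0.642 = -0.342.
g = -0.342 / 0.25 = -1.368%.

-1.368%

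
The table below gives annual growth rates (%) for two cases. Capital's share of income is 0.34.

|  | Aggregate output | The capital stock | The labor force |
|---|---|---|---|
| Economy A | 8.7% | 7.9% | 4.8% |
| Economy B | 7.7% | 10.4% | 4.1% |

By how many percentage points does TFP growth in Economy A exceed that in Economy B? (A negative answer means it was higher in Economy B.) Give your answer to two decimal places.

Labor's share = 1 − 0.34 = 0.66.
Economy A: TFP = 8.7 − 2.686 − 3.168 = 2.846%.
Economy B: TFP = 7.7 − 3.536 − 2.706 = 1.458%.
Difference = 2.846 − (1.458) = 1.388 pp.

1.39 percentage points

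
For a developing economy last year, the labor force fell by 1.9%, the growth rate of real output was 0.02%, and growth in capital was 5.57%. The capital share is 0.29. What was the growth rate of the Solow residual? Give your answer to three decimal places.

Labor's share = 1 − 0.29 = 0.71.
Capital: 0.29 × 5.57 = 1.6153 pp.
The labor force: 0.71 × (-1.9) = -1.349 pp.
TFP growth = 0.02 − 0.2663 = -0.2463%.

-0.246%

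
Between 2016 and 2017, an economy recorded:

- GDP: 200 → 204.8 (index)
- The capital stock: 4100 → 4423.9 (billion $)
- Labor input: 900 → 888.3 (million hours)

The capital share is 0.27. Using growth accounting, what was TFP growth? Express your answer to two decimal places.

1.22%

GDP growth = (204.8 − 200) / 200 = 2.4%.
The capital stock growth = (4423.9 − 4100) / 4100 = 7.9%.
Labor input growth = (888.3 − 900) / 900 = -1.3%.
Labor's share = 1 − 0.27 = 0.73.
The capital stock: 0.27 × 7.9 = 2.133 pp.
Labor input: 0.73 × (-1.3) = -0.949 pp.
TFP growth = 2.4 − 1.184 = 1.216%.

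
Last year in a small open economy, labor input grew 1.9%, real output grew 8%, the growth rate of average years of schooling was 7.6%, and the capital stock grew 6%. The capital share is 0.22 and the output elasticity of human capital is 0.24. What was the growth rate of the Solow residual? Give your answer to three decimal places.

Labor's share = 1 − 0.22 − 0.24 = 0.54.
The capital stock: 0.22 × 6 = 1.32 pp.
Average years of schooling: 0.24 × 7.6 = 1.824 pp.
Labor input: 0.54 × 1.9 = 1.026 pp.
TFP growth = 8 − 4.17 = 3.83%.

The Solow residual growth was 3.830%.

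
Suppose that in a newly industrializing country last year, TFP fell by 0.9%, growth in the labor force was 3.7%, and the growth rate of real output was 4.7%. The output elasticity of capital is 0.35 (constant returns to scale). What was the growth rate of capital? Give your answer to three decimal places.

Labor's share = 1 − 0.35 = 0.65.
gY = gA + 0.65×3.7 + 0.35×g.
0.35×g = 4.7 + 0.9 − 2.405 = 3.195.
g = 3.195 / 0.35 = 9.12857%.

Capital grew 9.129%.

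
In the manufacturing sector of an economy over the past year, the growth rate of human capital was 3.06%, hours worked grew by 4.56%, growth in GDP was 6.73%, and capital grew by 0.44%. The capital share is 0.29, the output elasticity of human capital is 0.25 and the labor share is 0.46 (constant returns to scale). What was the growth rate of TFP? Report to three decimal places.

TFP growth was 3.740%.

Labor's share = 1 − 0.29 − 0.25 = 0.46.
Capital: 0.29 × 0.44 = 0.1276 pp.
Human capital: 0.25 × 3.06 = 0.765 pp.
Hours worked: 0.46 × 4.56 = 2.0976 pp.
TFP growth = 6.73 − 2.9902 = 3.7398%.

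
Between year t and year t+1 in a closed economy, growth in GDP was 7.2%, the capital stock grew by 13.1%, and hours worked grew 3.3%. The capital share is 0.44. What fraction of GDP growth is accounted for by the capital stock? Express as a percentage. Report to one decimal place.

The capital stock accounted for 80.1% of growth.

The capital stock contributed 0.44 × 13.1 = 5.764 pp.
Share of growth = 5.764 / 7.2 × 100 = 80.056%.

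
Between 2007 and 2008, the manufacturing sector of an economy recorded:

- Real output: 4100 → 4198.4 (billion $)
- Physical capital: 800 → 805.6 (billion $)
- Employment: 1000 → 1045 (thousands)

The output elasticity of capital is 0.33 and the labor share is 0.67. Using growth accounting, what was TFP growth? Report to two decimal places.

-0.85%

Real output growth = (4198.4 − 4100) / 4100 = 2.4%.
Physical capital growth = (805.6 − 800) / 800 = 0.7%.
Employment growth = (1045 − 1000) / 1000 = 4.5%.
Labor's share = 1 − 0.33 = 0.67.
Physical capital: 0.33 × 0.7 = 0.231 pp.
Employment: 0.67 × 4.5 = 3.015 pp.
TFP growth = 2.4 − 3.246 = -0.846%.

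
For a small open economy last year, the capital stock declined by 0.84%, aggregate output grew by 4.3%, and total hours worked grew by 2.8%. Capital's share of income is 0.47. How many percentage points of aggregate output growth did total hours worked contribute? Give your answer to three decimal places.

Labor's share = 1 − 0.47 = 0.53.
Contribution = share × growth = 0.53 × 2.8 = 1.484 pp.

1.484 pp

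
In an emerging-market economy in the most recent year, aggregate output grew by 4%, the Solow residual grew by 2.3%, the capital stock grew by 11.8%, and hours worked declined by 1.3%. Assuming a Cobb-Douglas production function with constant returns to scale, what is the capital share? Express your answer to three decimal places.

gY = gA + α·gK + (1−α)·gL, so gY − gA − gL = α(gK − gL).
4 − 2.3 + 1.3 = α × (11.8 − (-1.3)).
3 = 13.1 α, so α = 0.22901.

The capital share is 0.229.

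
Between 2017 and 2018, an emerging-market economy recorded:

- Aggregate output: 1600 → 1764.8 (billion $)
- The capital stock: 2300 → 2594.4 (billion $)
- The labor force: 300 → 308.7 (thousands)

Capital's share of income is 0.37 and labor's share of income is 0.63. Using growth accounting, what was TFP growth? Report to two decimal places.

Aggregate output growth = (1764.8 − 1600) / 1600 = 10.3%.
The capital stock growth = (2594.4 − 2300) / 2300 = 12.8%.
The labor force growth = (308.7 − 300) / 300 = 2.9%.
Labor's share = 1 − 0.37 = 0.63.
The capital stock: 0.37 × 12.8 = 4.736 pp.
The labor force: 0.63 × 2.9 = 1.827 pp.
TFP growth = 10.3 − 6.563 = 3.737%.

TFP growth was 3.74%.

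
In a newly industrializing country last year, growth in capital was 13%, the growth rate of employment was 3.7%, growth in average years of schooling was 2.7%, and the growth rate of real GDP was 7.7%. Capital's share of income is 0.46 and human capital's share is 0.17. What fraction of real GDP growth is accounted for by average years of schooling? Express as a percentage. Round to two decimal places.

Average years of schooling contributed 0.17 × 2.7 = 0.459 pp.
Share of growth = 0.459 / 7.7 × 100 = 5.961%.

5.96%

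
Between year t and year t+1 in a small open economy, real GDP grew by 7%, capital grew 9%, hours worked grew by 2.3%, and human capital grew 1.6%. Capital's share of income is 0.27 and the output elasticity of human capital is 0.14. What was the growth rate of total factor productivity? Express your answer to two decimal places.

Total factor productivity growth was 2.99%.

Labor's share = 1 − 0.27 − 0.14 = 0.59.
Capital: 0.27 × 9 = 2.43 pp.
Human capital: 0.14 × 1.6 = 0.224 pp.
Hours worked: 0.59 × 2.3 = 1.357 pp.
TFP growth = 7 − 4.011 = 2.989%.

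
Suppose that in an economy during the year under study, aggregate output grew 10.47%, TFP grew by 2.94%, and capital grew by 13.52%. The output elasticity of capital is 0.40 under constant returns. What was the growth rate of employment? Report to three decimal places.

Employment grew 3.537%.

Labor's share = 1 − 0.4 = 0.6.
gY = gA + 0.4×13.52 + 0.6×g.
0.6×g = 10.47 − 2.94 − 5.408 = 2.122.
g = 2.122 / 0.6 = 3.53667%.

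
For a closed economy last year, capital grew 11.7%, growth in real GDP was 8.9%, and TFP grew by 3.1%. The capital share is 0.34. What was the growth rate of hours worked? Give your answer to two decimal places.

Labor's share = 1 − 0.34 = 0.66.
gY = gA + 0.34×11.7 + 0.66×g.
0.66×g = 8.9 − 3.1 − 3.978 = 1.822.
g = 1.822 / 0.66 = 2.7606%.

2.76%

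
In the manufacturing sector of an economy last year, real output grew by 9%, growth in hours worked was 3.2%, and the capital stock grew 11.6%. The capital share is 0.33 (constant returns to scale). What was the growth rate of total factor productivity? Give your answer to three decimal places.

Labor's share = 1 − 0.33 = 0.67.
The capital stock: 0.33 × 11.6 = 3.828 pp.
Hours worked: 0.67 × 3.2 = 2.144 pp.
TFP growth = 9 − 5.972 = 3.028%.

Total factor productivity grew 3.028%.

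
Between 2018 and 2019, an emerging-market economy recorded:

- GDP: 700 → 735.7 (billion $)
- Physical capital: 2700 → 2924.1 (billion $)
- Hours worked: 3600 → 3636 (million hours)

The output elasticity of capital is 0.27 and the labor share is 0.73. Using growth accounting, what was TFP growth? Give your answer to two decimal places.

2.13%

GDP growth = (735.7 − 700) / 700 = 5.1%.
Physical capital growth = (2924.1 − 2700) / 2700 = 8.3%.
Hours worked growth = (3636 − 3600) / 3600 = 1%.
Labor's share = 1 − 0.27 = 0.73.
Physical capital: 0.27 × 8.3 = 2.241 pp.
Hours worked: 0.73 × 1 = 0.73 pp.
TFP growth = 5.1 − 2.971 = 2.129%.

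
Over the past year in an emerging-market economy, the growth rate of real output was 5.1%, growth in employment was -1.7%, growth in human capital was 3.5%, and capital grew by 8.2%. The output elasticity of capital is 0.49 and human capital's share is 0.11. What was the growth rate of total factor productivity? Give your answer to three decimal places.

Labor's share = 1 − 0.49 − 0.11 = 0.4.
Capital: 0.49 × 8.2 = 4.018 pp.
Human capital: 0.11 × 3.5 = 0.385 pp.
Employment: 0.4 × (-1.7) = -0.68 pp.
TFP growth = 5.1 − 3.723 = 1.377%.

1.377%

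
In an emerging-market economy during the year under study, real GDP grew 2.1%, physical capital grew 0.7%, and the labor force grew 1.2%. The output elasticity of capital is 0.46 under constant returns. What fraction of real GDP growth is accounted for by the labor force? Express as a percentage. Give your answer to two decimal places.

Labor's share = 1 − 0.46 = 0.54.
The labor force contributed 0.54 × 1.2 = 0.648 pp.
Share of growth = 0.648 / 2.1 × 100 = 30.8571%.

30.86%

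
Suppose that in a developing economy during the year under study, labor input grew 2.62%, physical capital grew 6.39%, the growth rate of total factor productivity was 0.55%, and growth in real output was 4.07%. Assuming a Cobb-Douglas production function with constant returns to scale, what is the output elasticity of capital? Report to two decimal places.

gY = gA + α·gK + (1−α)·gL, so gY − gA − gL = α(gK − gL).
4.07 − 0.55 − 2.62 = α × (6.39 − 2.62).
0.9 = 3.77 α, so α = 0.2387.

α = 0.24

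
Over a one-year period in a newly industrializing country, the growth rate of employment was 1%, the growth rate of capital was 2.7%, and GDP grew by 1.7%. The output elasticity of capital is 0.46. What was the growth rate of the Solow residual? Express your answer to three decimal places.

-0.082%

Labor's share = 1 − 0.46 = 0.54.
Capital: 0.46 × 2.7 = 1.242 pp.
Employment: 0.54 × 1 = 0.54 pp.
TFP growth = 1.7 − 1.782 = -0.082%.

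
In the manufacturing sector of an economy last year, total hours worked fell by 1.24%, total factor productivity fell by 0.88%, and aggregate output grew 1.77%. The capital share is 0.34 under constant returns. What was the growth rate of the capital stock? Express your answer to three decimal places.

Labor's share = 1 − 0.34 = 0.66.
gY = gA + 0.66×(-1.24) + 0.34×g.
0.34×g = 1.77 + 0.88 + 0.8184 = 3.4684.
g = 3.4684 / 0.34 = 10.20118%.

The capital stock growth was 10.201%.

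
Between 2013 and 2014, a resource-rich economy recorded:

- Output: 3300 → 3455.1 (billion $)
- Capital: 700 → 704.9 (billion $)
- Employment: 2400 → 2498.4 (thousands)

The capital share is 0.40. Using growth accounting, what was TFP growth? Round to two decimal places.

Output growth = (3455.1 − 3300) / 3300 = 4.7%.
Capital growth = (704.9 − 700) / 700 = 0.7%.
Employment growth = (2498.4 − 2400) / 2400 = 4.1%.
Labor's share = 1 − 0.4 = 0.6.
Capital: 0.4 × 0.7 = 0.28 pp.
Employment: 0.6 × 4.1 = 2.46 pp.
TFP growth = 4.7 − 2.74 = 1.96%.

1.96%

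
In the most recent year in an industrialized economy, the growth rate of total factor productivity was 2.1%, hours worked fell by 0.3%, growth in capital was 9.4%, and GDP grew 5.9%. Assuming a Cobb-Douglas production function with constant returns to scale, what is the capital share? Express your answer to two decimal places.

gY = gA + α·gK + (1−α)·gL, so gY − gA − gL = α(gK − gL).
5.9 − 2.1 + 0.3 = α × (9.4 − (-0.3)).
4.1 = 9.7 α, so α = 0.4227.

α = 0.42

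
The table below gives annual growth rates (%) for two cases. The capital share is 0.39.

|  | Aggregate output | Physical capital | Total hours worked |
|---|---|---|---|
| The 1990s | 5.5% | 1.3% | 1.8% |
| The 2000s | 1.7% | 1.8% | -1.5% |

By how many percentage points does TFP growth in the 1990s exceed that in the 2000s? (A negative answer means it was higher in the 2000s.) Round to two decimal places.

1.98 percentage points

Labor's share = 1 − 0.39 = 0.61.
The 1990s: TFP = 5.5 − 0.507 − 1.098 = 3.895%.
The 2000s: TFP = 1.7 − 0.702 + 0.915 = 1.913%.
Difference = 3.895 − (1.913) = 1.982 pp.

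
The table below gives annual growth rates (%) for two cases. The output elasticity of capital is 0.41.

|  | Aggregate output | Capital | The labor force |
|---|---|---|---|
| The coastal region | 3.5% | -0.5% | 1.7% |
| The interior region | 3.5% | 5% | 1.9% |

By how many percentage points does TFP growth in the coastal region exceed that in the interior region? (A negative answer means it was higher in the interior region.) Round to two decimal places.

2.37 percentage points

Labor's share = 1 − 0.41 = 0.59.
The coastal region: TFP = 3.5 + 0.205 − 1.003 = 2.702%.
The interior region: TFP = 3.5 − 2.05 − 1.121 = 0.329%.
Difference = 2.702 − (0.329) = 2.373 pp.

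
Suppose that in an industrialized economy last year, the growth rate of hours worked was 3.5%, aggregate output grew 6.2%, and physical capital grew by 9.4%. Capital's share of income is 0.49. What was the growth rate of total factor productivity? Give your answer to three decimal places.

Labor's share = 1 − 0.49 = 0.51.
Physical capital: 0.49 × 9.4 = 4.606 pp.
Hours worked: 0.51 × 3.5 = 1.785 pp.
TFP growth = 6.2 − 6.391 = -0.191%.

-0.191%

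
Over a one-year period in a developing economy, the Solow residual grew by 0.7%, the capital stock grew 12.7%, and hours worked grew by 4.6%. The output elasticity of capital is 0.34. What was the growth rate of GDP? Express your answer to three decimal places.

8.054%

Labor's share = 1 − 0.34 = 0.66.
The capital stock: 0.34 × 12.7 = 4.318 pp.
Hours worked: 0.66 × 4.6 = 3.036 pp.
Output growth = 0.7 + 7.354 = 8.054%.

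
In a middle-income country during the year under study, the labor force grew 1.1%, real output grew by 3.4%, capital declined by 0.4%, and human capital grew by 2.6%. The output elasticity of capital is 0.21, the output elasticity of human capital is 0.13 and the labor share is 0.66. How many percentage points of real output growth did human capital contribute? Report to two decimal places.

Contribution = share × growth = 0.13 × 2.6 = 0.338 pp.

0.34 percentage points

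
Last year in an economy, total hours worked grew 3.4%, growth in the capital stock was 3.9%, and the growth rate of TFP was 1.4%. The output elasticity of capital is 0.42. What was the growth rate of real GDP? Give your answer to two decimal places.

Labor's share = 1 − 0.42 = 0.58.
The capital stock: 0.42 × 3.9 = 1.638 pp.
Total hours worked: 0.58 × 3.4 = 1.972 pp.
Output growth = 1.4 + 3.61 = 5.01%.

Real GDP grew 5.01%.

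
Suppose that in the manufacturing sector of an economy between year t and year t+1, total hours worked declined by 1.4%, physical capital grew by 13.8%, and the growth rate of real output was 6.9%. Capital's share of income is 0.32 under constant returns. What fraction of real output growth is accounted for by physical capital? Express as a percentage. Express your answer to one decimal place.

Physical capital contributed 0.32 × 13.8 = 4.416 pp.
Share of growth = 4.416 / 6.9 × 100 = 64%.

Physical capital accounted for 64.0% of growth.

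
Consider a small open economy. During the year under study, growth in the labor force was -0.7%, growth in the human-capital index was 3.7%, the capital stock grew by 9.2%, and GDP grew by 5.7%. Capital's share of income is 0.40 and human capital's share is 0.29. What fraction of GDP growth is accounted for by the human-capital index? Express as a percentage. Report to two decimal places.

The human-capital index contributed 0.29 × 3.7 = 1.073 pp.
Share of growth = 1.073 / 5.7 × 100 = 18.8246%.

18.82%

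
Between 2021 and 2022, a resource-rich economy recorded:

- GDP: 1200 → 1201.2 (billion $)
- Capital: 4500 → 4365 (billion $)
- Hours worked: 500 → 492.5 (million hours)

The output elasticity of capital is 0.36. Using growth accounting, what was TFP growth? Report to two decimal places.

2.14%

GDP growth = (1201.2 − 1200) / 1200 = 0.1%.
Capital growth = (4365 − 4500) / 4500 = -3%.
Hours worked growth = (492.5 − 500) / 500 = -1.5%.
Labor's share = 1 − 0.36 = 0.64.
Capital: 0.36 × (-3) = -1.08 pp.
Hours worked: 0.64 × (-1.5) = -0.96 pp.
TFP growth = 0.1 + 2.04 = 2.14%.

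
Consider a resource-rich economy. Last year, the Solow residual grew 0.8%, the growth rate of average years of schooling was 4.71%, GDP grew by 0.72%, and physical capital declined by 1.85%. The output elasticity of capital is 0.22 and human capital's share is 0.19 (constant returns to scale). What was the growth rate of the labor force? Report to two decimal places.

Labor's share = 1 − 0.22 − 0.19 = 0.59.
gY = gA + 0.22×(-1.85) + 0.19×4.71 + 0.59×g.
0.59×g = 0.72 − 0.8 − 0.4879 = -0.5679.
g = -0.5679 / 0.59 = -0.9625%.

-0.96%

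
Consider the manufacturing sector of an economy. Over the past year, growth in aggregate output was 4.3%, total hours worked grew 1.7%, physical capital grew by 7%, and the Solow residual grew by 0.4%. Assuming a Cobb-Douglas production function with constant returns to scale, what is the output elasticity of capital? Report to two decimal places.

0.42

gY = gA + α·gK + (1−α)·gL, so gY − gA − gL = α(gK − gL).
4.3 − 0.4 − 1.7 = α × (7 − 1.7).
2.2 = 5.3 α, so α = 0.4151.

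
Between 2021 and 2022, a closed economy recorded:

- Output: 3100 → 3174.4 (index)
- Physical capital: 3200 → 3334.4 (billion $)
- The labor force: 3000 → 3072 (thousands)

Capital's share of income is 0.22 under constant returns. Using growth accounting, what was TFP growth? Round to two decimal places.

-0.40%

Output growth = (3174.4 − 3100) / 3100 = 2.4%.
Physical capital growth = (3334.4 − 3200) / 3200 = 4.2%.
The labor force growth = (3072 − 3000) / 3000 = 2.4%.
Labor's share = 1 − 0.22 = 0.78.
Physical capital: 0.22 × 4.2 = 0.924 pp.
The labor force: 0.78 × 2.4 = 1.872 pp.
TFP growth = 2.4 − 2.796 = -0.396%.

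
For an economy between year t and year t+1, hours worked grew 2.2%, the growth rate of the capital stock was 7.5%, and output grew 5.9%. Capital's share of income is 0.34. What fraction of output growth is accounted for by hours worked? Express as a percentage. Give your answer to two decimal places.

Labor's share = 1 − 0.34 = 0.66.
Hours worked contributed 0.66 × 2.2 = 1.452 pp.
Share of growth = 1.452 / 5.9 × 100 = 24.6102%.

24.61%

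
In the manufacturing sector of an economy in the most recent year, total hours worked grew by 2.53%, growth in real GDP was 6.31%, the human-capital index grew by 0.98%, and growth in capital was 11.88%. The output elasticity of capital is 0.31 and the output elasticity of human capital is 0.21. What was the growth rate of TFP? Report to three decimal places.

TFP growth was 1.207%.

Labor's share = 1 − 0.31 − 0.21 = 0.48.
Capital: 0.31 × 11.88 = 3.6828 pp.
The human-capital index: 0.21 × 0.98 = 0.2058 pp.
Total hours worked: 0.48 × 2.53 = 1.2144 pp.
TFP growth = 6.31 − 5.103 = 1.207%.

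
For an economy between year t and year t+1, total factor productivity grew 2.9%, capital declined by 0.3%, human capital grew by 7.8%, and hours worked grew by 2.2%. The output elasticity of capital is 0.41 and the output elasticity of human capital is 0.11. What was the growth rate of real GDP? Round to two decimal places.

Labor's share = 1 − 0.41 − 0.11 = 0.48.
Capital: 0.41 × (-0.3) = -0.123 pp.
Human capital: 0.11 × 7.8 = 0.858 pp.
Hours worked: 0.48 × 2.2 = 1.056 pp.
Output growth = 2.9 + 1.791 = 4.691%.

4.69%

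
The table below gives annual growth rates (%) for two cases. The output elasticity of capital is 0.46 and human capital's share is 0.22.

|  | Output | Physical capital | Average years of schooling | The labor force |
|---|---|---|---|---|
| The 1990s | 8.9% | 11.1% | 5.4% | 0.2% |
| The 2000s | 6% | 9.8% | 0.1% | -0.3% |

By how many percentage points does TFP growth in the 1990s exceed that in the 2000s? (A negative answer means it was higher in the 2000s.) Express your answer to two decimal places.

0.98 percentage points

Labor's share = 1 − 0.46 − 0.22 = 0.32.
The 1990s: TFP = 8.9 − 5.106 − 1.188 − 0.064 = 2.542%.
The 2000s: TFP = 6 − 4.508 − 0.022 + 0.096 = 1.566%.
Difference = 2.542 − (1.566) = 0.976 pp.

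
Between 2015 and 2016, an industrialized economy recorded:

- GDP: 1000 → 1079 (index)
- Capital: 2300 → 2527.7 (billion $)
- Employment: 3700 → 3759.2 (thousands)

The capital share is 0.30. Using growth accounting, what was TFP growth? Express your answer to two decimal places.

3.81%

GDP growth = (1079 − 1000) / 1000 = 7.9%.
Capital growth = (2527.7 − 2300) / 2300 = 9.9%.
Employment growth = (3759.2 − 3700) / 3700 = 1.6%.
Labor's share = 1 − 0.3 = 0.7.
Capital: 0.3 × 9.9 = 2.97 pp.
Employment: 0.7 × 1.6 = 1.12 pp.
TFP growth = 7.9 − 4.09 = 3.81%.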